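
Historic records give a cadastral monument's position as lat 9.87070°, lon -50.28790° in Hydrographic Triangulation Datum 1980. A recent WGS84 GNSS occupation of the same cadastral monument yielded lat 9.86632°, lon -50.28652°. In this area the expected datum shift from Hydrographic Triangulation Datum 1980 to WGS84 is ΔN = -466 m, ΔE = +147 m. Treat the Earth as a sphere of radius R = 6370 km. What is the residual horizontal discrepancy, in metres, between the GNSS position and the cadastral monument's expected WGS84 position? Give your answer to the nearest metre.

21 m

Observed coordinate differences: Δφ = -0.00438°, Δλ = +0.00138°.
Converting to metres (1° lat = 111177 m, cos φ = 0.985197): observed ΔN = -487.0 m, observed ΔE = 151.2 m.
Subtracting the expected shift leaves a residual of -487.0 − (-466) = -21.0 m north and 151.2 − (147) = 4.2 m east.
Residual distance = √((-21.0)² + 4.2²) = 21.4 m.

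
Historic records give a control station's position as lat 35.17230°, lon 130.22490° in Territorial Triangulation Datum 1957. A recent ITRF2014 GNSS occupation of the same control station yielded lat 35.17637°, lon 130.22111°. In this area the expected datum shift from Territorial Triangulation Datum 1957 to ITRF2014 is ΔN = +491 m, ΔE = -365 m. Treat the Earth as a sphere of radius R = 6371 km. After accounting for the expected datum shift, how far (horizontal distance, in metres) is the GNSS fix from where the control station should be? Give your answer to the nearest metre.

44 m

Observed coordinate differences: Δφ = +0.00407°, Δλ = -0.00379°.
Converting to metres (1° lat = 111195 m, cos φ = 0.817423): observed ΔN = 452.6 m, observed ΔE = -344.5 m.
Subtracting the expected shift leaves a residual of 452.6 − (491) = -38.4 m north and -344.5 − (-365) = 20.5 m east.
Residual distance = √((-38.4)² + 20.5²) = 43.6 m.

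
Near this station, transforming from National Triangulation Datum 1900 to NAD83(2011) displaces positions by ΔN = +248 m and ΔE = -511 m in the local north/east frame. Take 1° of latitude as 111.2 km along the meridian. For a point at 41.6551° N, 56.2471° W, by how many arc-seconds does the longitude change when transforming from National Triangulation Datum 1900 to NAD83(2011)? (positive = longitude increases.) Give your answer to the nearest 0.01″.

Δλ = -22.14″

At latitude 41.6551°, cos φ = 0.747159.
1° of longitude at this latitude = 111.2 × cos φ = 83.08 km, so Δλ = -511.0 / 83084.1 = -0.0061504° = -22.141″.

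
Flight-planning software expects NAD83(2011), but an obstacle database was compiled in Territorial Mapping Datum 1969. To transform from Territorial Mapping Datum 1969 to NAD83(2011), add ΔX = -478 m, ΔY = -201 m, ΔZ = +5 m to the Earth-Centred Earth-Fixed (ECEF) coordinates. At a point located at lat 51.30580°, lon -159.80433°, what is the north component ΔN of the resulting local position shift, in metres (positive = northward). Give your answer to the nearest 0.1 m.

At φ = 51.30580°, λ = -159.80433°: sin φ = 0.780494, cos φ = 0.625164, sin λ = -0.345227, cos λ = -0.938519.
ΔN = −sin φ cos λ·ΔX − sin φ sin λ·ΔY + cos φ·ΔZ = −(0.780494)(-0.938519)(-478) − (0.780494)(-0.345227)(-201) + (0.625164)(5) = -401.17 m.

ΔN = -401.2 m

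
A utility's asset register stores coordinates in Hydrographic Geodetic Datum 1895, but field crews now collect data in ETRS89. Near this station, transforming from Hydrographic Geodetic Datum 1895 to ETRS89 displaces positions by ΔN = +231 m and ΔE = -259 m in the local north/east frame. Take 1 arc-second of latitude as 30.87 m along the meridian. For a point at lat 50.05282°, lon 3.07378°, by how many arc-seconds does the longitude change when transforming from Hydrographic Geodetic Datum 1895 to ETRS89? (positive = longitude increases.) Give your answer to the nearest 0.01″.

Δλ = -13.07″

At latitude 50.05282°, cos φ = 0.642081.
1″ of longitude at this latitude = 30.87 × cos φ = 19.8210 m, so Δλ = -259.0 / 19.8210 = -13.067″.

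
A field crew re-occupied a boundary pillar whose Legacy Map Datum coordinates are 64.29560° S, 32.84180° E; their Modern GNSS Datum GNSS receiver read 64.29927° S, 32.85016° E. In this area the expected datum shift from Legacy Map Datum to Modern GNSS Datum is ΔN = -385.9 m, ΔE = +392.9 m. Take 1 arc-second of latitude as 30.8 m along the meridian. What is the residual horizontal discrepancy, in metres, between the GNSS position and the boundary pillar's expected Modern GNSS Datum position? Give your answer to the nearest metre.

23 m

Observed coordinate differences: Δφ = -0.00367°, Δλ = +0.00836°.
Converting to metres (1° lat = 110880 m, cos φ = 0.433728): observed ΔN = -406.9 m, observed ΔE = 402.0 m.
Subtracting the expected shift leaves a residual of -406.9 − (-385.9) = -21.0 m north and 402.0 − (392.9) = 9.1 m east.
Residual distance = √((-21.0)² + 9.1²) = 22.9 m.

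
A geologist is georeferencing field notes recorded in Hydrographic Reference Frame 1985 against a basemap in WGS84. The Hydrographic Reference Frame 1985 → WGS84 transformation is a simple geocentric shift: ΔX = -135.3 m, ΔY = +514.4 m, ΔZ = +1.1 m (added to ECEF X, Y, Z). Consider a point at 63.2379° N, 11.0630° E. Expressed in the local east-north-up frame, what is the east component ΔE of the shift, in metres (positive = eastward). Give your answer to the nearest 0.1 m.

The local east axis at (φ, λ) is (−sin λ, cos λ, 0), so ΔE = −sin(11.0630°)·(-135.3) + cos(11.0630°)·514.4 = 530.80 m.

ΔE = 530.8 m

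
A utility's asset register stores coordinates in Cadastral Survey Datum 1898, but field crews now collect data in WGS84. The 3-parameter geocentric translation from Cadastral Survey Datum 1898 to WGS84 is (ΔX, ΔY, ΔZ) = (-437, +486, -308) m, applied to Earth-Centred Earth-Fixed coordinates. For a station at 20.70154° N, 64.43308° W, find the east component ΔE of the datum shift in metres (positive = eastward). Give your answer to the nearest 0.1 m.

The local east axis at (φ, λ) is (−sin λ, cos λ, 0), so ΔE = −sin(-64.43308°)·(-437) + cos(-64.43308°)·486 = -184.47 m.

ΔE = -184.5 m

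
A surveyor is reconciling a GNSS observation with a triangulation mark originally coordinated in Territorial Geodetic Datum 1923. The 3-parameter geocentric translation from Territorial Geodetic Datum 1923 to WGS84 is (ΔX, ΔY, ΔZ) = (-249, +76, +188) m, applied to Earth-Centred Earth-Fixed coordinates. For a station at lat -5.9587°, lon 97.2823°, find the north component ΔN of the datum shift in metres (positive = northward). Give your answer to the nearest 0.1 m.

ΔN = 198.1 m

The local north axis is (−sin φ cos λ, −sin φ sin λ, cos φ), giving ΔN = 3.277 + 7.826 + 186.984 = 198.09 m.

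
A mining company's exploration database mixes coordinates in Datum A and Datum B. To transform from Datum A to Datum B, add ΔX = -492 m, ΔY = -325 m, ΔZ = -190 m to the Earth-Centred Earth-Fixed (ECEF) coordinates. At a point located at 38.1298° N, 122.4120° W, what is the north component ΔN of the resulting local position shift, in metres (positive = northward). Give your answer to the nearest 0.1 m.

The local north axis is (−sin φ cos λ, −sin φ sin λ, cos φ), giving ΔN = -162.829 − 169.408 − 149.457 = -481.69 m.

ΔN = -481.7 m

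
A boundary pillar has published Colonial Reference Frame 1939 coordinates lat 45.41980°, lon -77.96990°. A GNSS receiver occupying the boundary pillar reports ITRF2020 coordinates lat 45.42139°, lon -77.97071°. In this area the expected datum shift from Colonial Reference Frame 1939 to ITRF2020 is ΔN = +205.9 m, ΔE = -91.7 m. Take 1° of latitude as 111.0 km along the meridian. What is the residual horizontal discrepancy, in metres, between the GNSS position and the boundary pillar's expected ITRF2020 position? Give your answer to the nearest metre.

41 m

Observed coordinate differences: Δφ = +0.00159°, Δλ = -0.00081°.
Converting to metres (1° lat = 111000 m, cos φ = 0.701907): observed ΔN = 176.5 m, observed ΔE = -63.1 m.
Subtracting the expected shift leaves a residual of 176.5 − (205.9) = -29.4 m north and -63.1 − (-91.7) = 28.6 m east.
Residual distance = √((-29.4)² + 28.6²) = 41.0 m.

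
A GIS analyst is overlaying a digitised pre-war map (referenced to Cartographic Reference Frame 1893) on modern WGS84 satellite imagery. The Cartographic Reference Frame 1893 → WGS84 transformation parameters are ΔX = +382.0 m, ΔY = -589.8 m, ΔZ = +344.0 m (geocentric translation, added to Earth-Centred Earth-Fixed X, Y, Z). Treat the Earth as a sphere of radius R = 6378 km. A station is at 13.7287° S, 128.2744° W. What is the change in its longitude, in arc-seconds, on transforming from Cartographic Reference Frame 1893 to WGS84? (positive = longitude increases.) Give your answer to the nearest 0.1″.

sin φ = -0.237325, cos φ = 0.971430, sin λ = -0.785053, cos λ = -0.619428.
East component: ΔE = −sin λ·ΔX + cos λ·ΔY = −(-0.785053)(382.0) + (-0.619428)(-589.8) = 665.23 m.
1° of latitude spans πR/180 = 111317 m; at latitude φ, 1° of longitude spans that × cos φ = 108136.8 m, so Δλ = 665.23 / 108136.8 × 3600 = 22.146″.

Δλ = 22.1″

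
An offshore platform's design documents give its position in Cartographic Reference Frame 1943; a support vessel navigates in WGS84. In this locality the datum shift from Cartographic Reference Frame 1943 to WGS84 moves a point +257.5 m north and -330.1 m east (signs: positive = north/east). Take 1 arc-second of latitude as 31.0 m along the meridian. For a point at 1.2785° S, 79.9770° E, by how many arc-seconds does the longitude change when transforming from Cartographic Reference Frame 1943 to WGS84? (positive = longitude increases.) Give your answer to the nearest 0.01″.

Δλ = -10.65″

At latitude -1.2785°, cos φ = 0.999751.
1″ of longitude at this latitude = 31.00 × cos φ = 30.9923 m, so Δλ = -330.1 / 30.9923 = -10.651″.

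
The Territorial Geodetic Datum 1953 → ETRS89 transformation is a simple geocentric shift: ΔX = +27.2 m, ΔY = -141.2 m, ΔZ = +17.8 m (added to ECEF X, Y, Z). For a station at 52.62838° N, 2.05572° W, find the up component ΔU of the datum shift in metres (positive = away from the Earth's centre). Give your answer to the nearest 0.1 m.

The local up (radial) axis is (cos φ cos λ, cos φ sin λ, sin φ), giving ΔU = 16.499 + 3.074 + 14.146 = 33.72 m.

ΔU = 33.7 m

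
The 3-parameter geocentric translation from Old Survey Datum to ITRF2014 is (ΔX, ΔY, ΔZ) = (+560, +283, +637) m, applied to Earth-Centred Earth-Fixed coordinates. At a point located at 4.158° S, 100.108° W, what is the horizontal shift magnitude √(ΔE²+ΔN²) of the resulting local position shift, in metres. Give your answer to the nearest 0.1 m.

At φ = -4.158°, λ = -100.108°: sin φ = -0.072507, cos φ = 0.997368, sin λ = -0.984479, cos λ = -0.175504.
ΔE = −sin λ·ΔX + cos λ·ΔY = −(-0.984479)·(560) + (-0.175504)·(283) = 501.64 m.
ΔN = −sin φ cos λ·ΔX − sin φ sin λ·ΔY + cos φ·ΔZ = −(-0.072507)(-0.175504)(560) − (-0.072507)(-0.984479)(283) + (0.997368)(637) = 608.00 m.
Horizontal magnitude = √(ΔE² + ΔN²) = √(501.64² + 608.00²) = 788.23 m.

788.2 m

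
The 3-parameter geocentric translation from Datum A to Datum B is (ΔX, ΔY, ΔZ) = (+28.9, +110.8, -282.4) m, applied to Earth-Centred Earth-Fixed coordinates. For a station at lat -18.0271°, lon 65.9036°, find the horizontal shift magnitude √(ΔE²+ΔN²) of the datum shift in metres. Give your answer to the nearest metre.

234 m

At φ = -18.0271°, λ = 65.9036°: sin φ = -0.309467, cos φ = 0.950910, sin λ = 0.912860, cos λ = 0.408273.
ΔE = −sin λ·ΔX + cos λ·ΔY = −(0.912860)·(28.9) + (0.408273)·(110.8) = 18.86 m.
ΔN = −sin φ cos λ·ΔX − sin φ sin λ·ΔY + cos φ·ΔZ = −(-0.309467)(0.408273)(28.9) − (-0.309467)(0.912860)(110.8) + (0.950910)(-282.4) = -233.58 m.
Horizontal magnitude = √(ΔE² + ΔN²) = √(18.86² + (-233.58)²) = 234.34 m.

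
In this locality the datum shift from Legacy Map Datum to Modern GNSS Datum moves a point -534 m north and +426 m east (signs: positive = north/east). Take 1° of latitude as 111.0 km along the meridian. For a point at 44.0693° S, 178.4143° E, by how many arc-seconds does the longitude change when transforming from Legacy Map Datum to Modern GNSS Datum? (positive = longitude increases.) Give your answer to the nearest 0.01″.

Δλ = 19.23″

At latitude -44.0693°, cos φ = 0.718499.
1° of longitude at this latitude = 111.0 × cos φ = 79.75 km, so Δλ = 426.0 / 79753.4 = 0.0053415° = 19.229″.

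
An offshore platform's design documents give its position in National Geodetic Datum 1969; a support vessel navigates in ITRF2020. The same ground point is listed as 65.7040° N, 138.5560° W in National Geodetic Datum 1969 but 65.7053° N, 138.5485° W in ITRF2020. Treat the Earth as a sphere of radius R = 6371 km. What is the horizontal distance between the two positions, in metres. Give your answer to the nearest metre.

Δφ = 65.7053° − 65.7040° = +0.0013°; Δλ = -138.5485° − -138.5560° = +0.0075°.
1° along a meridian = πR/180 = 111195 m.
ΔN = Δφ × 111195 = 144.6 m; ΔE = Δλ × 111195 × cos(65.7040°) = +0.0075 × 111195 × 0.411451 = 343.1 m.
Distance = √(ΔE² + ΔN²) = √(343.1² + 144.6²) = 372.3 m.

372 m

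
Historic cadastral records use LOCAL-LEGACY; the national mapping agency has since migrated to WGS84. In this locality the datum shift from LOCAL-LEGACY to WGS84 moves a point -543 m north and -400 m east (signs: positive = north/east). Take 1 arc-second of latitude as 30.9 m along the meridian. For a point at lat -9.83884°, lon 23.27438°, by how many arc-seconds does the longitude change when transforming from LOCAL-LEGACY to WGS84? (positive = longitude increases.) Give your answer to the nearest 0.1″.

Δλ = -13.1″

At latitude -9.83884°, cos φ = 0.985292.
1″ of longitude at this latitude = 30.90 × cos φ = 30.4455 m, so Δλ = -400.0 / 30.4455 = -13.138″.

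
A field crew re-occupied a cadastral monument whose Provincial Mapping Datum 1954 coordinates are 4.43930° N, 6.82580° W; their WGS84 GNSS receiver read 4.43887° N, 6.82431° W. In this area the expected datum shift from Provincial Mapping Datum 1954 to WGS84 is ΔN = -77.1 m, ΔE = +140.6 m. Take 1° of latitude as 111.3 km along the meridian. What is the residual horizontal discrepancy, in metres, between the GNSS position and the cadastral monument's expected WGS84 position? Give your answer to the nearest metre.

Observed coordinate differences: Δφ = -0.00043°, Δλ = +0.00149°.
Converting to metres (1° lat = 111300 m, cos φ = 0.997000): observed ΔN = -47.9 m, observed ΔE = 165.3 m.
Subtracting the expected shift leaves a residual of -47.9 − (-77.1) = 29.2 m north and 165.3 − (140.6) = 24.7 m east.
Residual distance = √(29.2² + 24.7²) = 38.3 m.

38 m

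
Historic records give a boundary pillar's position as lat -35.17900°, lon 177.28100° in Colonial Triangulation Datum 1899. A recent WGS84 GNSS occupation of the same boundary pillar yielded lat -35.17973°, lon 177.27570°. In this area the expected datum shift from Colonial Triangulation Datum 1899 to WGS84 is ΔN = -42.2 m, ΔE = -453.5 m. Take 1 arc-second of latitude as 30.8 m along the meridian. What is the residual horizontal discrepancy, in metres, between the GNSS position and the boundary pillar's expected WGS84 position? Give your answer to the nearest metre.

Observed coordinate differences: Δφ = -0.00073°, Δλ = -0.00530°.
Converting to metres (1° lat = 110880 m, cos φ = 0.817356): observed ΔN = -80.9 m, observed ΔE = -480.3 m.
Subtracting the expected shift leaves a residual of -80.9 − (-42.2) = -38.7 m north and -480.3 − (-453.5) = -26.8 m east.
Residual distance = √((-38.7)² + (-26.8)²) = 47.1 m.

47 m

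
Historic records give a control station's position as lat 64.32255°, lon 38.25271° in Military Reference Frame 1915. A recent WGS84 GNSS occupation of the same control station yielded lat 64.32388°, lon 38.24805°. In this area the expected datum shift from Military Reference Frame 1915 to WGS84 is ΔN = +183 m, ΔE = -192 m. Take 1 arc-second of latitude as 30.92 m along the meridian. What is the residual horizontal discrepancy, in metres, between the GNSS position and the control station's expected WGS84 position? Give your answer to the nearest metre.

48 m

Observed coordinate differences: Δφ = +0.00133°, Δλ = -0.00466°.
Converting to metres (1° lat = 111312 m, cos φ = 0.433304): observed ΔN = 148.0 m, observed ΔE = -224.8 m.
Subtracting the expected shift leaves a residual of 148.0 − (183) = -35.0 m north and -224.8 − (-192) = -32.8 m east.
Residual distance = √((-35.0)² + (-32.8)²) = 47.9 m.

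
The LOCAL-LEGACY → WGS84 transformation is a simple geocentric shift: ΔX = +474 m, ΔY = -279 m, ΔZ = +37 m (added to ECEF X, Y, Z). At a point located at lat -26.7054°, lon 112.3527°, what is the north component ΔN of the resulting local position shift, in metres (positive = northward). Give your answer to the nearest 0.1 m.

At φ = -26.7054°, λ = 112.3527°: sin φ = -0.449403, cos φ = 0.893329, sin λ = 0.924860, cos λ = -0.380307.
ΔN = −sin φ cos λ·ΔX − sin φ sin λ·ΔY + cos φ·ΔZ = −(-0.449403)(-0.380307)(474) − (-0.449403)(0.924860)(-279) + (0.893329)(37) = -163.92 m.

ΔN = -163.9 m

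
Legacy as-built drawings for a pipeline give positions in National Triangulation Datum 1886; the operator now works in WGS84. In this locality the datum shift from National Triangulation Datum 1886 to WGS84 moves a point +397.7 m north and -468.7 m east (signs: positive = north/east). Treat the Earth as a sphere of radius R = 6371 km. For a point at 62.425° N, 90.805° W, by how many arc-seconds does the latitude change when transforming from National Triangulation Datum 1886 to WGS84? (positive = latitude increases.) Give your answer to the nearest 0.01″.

Δφ = 12.88″

On a sphere of radius R, 1 rad of latitude = R, so Δφ = ΔN / R = 397.7 / 6371000 = 6.2423e-05 rad = 12.876″.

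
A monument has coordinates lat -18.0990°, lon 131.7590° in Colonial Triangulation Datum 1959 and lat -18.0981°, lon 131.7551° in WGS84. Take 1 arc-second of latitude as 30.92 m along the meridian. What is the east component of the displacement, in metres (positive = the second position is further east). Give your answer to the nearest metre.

ΔE = -413 m

Δφ = -18.0981° − -18.0990° = +0.0009°; Δλ = 131.7551° − 131.7590° = -0.0039°.
1° of latitude = 3600 × 30.92 = 111312 m.
ΔN = Δφ × 111312 = 100.2 m; ΔE = Δλ × 111312 × cos(-18.0990°) = -0.0039 × 111312 × 0.950521 = -412.6 m.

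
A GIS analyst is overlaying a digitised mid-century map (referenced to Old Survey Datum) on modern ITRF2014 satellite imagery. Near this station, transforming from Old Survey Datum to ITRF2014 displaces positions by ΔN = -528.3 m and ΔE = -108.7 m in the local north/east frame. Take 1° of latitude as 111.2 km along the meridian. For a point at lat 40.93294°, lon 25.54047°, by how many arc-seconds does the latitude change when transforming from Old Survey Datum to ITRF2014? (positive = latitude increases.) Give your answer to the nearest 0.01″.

1° of latitude = 111.2 km, so Δφ = -528.3 / 111200 = -0.0047509° = -17.103″.

Δφ = -17.10″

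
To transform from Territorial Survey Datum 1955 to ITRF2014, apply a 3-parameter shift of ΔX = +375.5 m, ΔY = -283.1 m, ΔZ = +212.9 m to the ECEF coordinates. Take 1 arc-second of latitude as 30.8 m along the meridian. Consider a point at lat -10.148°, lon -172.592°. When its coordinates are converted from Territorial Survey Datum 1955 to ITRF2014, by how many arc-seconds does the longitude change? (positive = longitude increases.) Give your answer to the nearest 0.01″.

Δλ = 10.86″

sin φ = -0.176191, cos φ = 0.984356, sin λ = -0.128934, cos λ = -0.991653.
East component: ΔE = −sin λ·ΔX + cos λ·ΔY = −(-0.128934)(375.5) + (-0.991653)(-283.1) = 329.15 m.
1° of latitude spans 3600 × 30.80 = 110880 m; at latitude φ, 1° of longitude spans that × cos φ = 109145.4 m, so Δλ = 329.15 / 109145.4 × 3600 = 10.857″.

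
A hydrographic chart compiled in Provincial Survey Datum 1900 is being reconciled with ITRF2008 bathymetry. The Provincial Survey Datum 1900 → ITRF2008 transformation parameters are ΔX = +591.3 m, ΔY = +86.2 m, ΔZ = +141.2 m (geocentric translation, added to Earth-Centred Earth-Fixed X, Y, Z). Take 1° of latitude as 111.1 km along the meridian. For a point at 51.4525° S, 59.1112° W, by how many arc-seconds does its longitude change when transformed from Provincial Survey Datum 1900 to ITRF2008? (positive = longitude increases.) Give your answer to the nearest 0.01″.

Δλ = 28.69″

sin φ = -0.782092, cos φ = 0.623163, sin λ = -0.858165, cos λ = 0.513374.
East component: ΔE = −sin λ·ΔX + cos λ·ΔY = −(-0.858165)(591.3) + (0.513374)(86.2) = 551.69 m.
1° of latitude spans 111100 m; at latitude φ, 1° of longitude spans that × cos φ = 69233.4 m, so Δλ = 551.69 / 69233.4 × 3600 = 28.687″.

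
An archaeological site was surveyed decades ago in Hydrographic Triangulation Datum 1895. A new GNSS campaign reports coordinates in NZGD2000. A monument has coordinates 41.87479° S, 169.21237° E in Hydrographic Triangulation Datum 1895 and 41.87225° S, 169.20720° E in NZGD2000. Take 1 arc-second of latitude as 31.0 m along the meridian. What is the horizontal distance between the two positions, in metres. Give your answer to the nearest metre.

515 m

Δφ = -41.87225° − -41.87479° = +0.00254°; Δλ = 169.20720° − 169.21237° = -0.00517°.
1° of latitude = 3600 × 31.00 = 111600 m.
ΔN = Δφ × 111600 = 283.5 m; ΔE = Δλ × 111600 × cos(-41.87479°) = -0.00517 × 111600 × 0.744605 = -429.6 m.
Distance = √(ΔE² + ΔN²) = √((-429.6)² + 283.5²) = 514.7 m.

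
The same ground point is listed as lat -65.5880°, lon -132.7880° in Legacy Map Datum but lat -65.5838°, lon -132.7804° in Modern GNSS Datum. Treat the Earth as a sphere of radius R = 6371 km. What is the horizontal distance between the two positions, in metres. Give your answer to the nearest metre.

Δφ = -65.5838° − -65.5880° = +0.0042°; Δλ = -132.7804° − -132.7880° = +0.0076°.
1° along a meridian = πR/180 = 111195 m.
ΔN = Δφ × 111195 = 467.0 m; ΔE = Δλ × 111195 × cos(-65.5880°) = +0.0076 × 111195 × 0.413295 = 349.3 m.
Distance = √(ΔE² + ΔN²) = √(349.3² + 467.0²) = 583.2 m.

583 m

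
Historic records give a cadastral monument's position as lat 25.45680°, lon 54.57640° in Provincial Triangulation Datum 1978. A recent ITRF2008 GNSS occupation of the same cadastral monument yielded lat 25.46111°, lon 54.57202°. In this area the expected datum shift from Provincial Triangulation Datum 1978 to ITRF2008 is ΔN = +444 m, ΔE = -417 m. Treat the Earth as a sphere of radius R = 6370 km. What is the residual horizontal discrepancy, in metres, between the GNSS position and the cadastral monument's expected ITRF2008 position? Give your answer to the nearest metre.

Observed coordinate differences: Δφ = +0.00431°, Δλ = -0.00438°.
Converting to metres (1° lat = 111177 m, cos φ = 0.902910): observed ΔN = 479.2 m, observed ΔE = -439.7 m.
Subtracting the expected shift leaves a residual of 479.2 − (444) = 35.2 m north and -439.7 − (-417) = -22.7 m east.
Residual distance = √(35.2² + (-22.7)²) = 41.9 m.

42 m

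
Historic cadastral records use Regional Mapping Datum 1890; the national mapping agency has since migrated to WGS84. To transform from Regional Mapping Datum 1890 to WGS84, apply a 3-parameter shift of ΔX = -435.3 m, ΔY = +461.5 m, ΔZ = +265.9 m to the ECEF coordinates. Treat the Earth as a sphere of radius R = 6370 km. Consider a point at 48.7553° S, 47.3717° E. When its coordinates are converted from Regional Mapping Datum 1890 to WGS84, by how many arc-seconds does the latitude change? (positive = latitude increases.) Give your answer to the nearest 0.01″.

Δφ = 6.77″

sin φ = -0.751901, cos φ = 0.659276, sin λ = 0.735763, cos λ = 0.677239.
North component: ΔN = −sin φ cos λ·ΔX − sin φ sin λ·ΔY + cos φ·ΔZ = −(-0.751901)(0.677239)(-435.3) − (-0.751901)(0.735763)(461.5) + (0.659276)(265.9) = 208.95 m.
1° of latitude spans πR/180 = 111177 m, so Δφ = 208.95 / 111177 × 3600 = 6.766″.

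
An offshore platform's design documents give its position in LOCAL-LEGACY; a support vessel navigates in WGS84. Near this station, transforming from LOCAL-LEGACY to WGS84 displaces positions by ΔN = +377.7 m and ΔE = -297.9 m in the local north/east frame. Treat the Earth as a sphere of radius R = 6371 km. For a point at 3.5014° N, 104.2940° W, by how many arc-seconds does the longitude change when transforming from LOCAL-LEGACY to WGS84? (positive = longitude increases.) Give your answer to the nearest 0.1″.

Δλ = -9.7″

At latitude 3.5014°, cos φ = 0.998133.
One radian of longitude at latitude φ spans R cos φ, so Δλ = ΔE / (R cos φ) = -297.9 / (6371000 × 0.998133) = -4.6846e-05 rad = -9.663″.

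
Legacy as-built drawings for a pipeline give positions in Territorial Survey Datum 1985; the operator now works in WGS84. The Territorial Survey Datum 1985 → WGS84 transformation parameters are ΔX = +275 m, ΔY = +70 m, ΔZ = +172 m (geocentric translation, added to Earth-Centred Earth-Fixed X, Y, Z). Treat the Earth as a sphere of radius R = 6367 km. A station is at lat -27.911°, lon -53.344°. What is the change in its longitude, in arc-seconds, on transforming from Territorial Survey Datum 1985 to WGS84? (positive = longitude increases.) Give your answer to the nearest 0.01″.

sin φ = -0.468099, cos φ = 0.883676, sin λ = -0.802234, cos λ = 0.597009.
East component: ΔE = −sin λ·ΔX + cos λ·ΔY = −(-0.802234)(275) + (0.597009)(70) = 262.41 m.
1° of latitude spans πR/180 = 111125 m; at latitude φ, 1° of longitude spans that × cos φ = 98198.6 m, so Δλ = 262.41 / 98198.6 × 3600 = 9.620″.

Δλ = 9.62″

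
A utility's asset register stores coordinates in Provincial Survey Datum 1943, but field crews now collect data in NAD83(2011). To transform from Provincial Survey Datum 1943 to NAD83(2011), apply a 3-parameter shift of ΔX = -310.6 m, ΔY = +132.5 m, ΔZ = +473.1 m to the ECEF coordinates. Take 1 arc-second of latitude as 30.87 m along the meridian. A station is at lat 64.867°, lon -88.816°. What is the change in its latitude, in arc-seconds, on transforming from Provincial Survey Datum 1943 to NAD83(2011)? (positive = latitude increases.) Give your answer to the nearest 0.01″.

sin φ = 0.905324, cos φ = 0.424721, sin λ = -0.999786, cos λ = 0.020663.
North component: ΔN = −sin φ cos λ·ΔX − sin φ sin λ·ΔY + cos φ·ΔZ = −(0.905324)(0.020663)(-310.6) − (0.905324)(-0.999786)(132.5) + (0.424721)(473.1) = 326.68 m.
1° of latitude spans 3600 × 30.87 = 111132 m, so Δφ = 326.68 / 111132 × 3600 = 10.582″.

Δφ = 10.58″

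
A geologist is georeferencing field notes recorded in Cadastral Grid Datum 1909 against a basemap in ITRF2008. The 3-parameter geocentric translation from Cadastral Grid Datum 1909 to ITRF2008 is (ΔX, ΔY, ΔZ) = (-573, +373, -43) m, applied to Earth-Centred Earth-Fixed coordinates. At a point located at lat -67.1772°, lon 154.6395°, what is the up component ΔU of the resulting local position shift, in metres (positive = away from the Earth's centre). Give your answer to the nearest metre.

ΔU = 302 m

At φ = -67.1772°, λ = 154.6395°: sin φ = -0.921709, cos φ = 0.387882, sin λ = 0.428312, cos λ = -0.903631.
ΔU = cos φ cos λ·ΔX + cos φ sin λ·ΔY + sin φ·ΔZ = (0.387882)(-0.903631)(-573) + (0.387882)(0.428312)(373) + (-0.921709)(-43) = 302.44 m.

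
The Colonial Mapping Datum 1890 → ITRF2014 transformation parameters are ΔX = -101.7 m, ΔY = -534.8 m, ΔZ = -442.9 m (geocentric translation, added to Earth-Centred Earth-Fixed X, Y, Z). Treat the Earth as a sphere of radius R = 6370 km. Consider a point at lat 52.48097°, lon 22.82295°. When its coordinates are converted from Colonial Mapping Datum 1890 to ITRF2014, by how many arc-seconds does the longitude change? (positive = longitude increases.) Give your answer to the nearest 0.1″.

Δλ = -24.1″

sin φ = 0.793151, cos φ = 0.609025, sin λ = 0.387885, cos λ = 0.921708.
East component: ΔE = −sin λ·ΔX + cos λ·ΔY = −(0.387885)(-101.7) + (0.921708)(-534.8) = -453.48 m.
1° of latitude spans πR/180 = 111177 m; at latitude φ, 1° of longitude spans that × cos φ = 67709.8 m, so Δλ = -453.48 / 67709.8 × 3600 = -24.111″.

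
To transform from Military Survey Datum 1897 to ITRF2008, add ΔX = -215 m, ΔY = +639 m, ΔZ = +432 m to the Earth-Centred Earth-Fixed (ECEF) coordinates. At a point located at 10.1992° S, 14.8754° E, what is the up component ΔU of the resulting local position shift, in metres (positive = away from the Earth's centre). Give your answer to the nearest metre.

The local up (radial) axis is (cos φ cos λ, cos φ sin λ, sin φ), giving ΔU = -204.511 + 161.451 − 76.495 = -119.56 m.

ΔU = -120 m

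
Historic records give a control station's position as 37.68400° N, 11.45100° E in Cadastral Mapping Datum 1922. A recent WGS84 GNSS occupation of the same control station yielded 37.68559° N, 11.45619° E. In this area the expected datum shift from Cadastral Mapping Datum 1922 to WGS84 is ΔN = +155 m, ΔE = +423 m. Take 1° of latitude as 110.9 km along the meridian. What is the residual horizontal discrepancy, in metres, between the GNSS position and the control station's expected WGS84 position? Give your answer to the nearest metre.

39 m

Observed coordinate differences: Δφ = +0.00159°, Δλ = +0.00519°.
Converting to metres (1° lat = 110900 m, cos φ = 0.791394): observed ΔN = 176.3 m, observed ΔE = 455.5 m.
Subtracting the expected shift leaves a residual of 176.3 − (155) = 21.3 m north and 455.5 − (423) = 32.5 m east.
Residual distance = √(21.3² + 32.5²) = 38.9 m.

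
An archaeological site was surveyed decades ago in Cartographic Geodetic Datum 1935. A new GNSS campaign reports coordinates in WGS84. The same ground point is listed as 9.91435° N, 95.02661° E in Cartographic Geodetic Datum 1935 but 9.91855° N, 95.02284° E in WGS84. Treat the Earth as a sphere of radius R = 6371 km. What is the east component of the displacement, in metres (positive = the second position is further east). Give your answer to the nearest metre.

ΔE = -413 m

Δφ = 9.91855° − 9.91435° = +0.00420°; Δλ = 95.02284° − 95.02661° = -0.00377°.
1° along a meridian = πR/180 = 111195 m.
ΔN = Δφ × 111195 = 467.0 m; ΔE = Δλ × 111195 × cos(9.91435°) = -0.00377 × 111195 × 0.985066 = -412.9 m.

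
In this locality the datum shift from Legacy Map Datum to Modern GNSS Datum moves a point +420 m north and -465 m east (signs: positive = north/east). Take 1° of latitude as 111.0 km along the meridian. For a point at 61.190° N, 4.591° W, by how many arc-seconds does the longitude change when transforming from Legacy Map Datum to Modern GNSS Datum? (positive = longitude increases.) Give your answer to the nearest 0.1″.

Δλ = -31.3″

At latitude 61.190°, cos φ = 0.481907.
1° of longitude at this latitude = 111.0 × cos φ = 53.49 km, so Δλ = -465.0 / 53491.6 = -0.0086929° = -31.295″.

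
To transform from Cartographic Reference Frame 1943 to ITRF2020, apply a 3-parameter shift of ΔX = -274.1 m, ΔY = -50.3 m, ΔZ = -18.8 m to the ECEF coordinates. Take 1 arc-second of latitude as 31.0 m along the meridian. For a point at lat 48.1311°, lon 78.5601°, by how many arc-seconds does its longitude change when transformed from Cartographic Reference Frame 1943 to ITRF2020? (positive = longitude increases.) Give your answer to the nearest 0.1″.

sin φ = 0.744674, cos φ = 0.667428, sin λ = 0.980133, cos λ = 0.198340.
East component: ΔE = −sin λ·ΔX + cos λ·ΔY = −(0.980133)(-274.1) + (0.198340)(-50.3) = 258.68 m.
1° of latitude spans 3600 × 31.00 = 111600 m; at latitude φ, 1° of longitude spans that × cos φ = 74485.0 m, so Δλ = 258.68 / 74485.0 × 3600 = 12.502″.

Δλ = 12.5″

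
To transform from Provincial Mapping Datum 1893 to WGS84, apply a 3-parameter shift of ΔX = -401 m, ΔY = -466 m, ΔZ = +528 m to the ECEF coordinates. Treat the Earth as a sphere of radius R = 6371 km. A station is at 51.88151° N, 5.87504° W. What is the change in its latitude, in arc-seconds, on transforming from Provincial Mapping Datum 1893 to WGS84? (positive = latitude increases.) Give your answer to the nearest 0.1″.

sin φ = 0.786736, cos φ = 0.617290, sin λ = -0.102359, cos λ = 0.994748.
North component: ΔN = −sin φ cos λ·ΔX − sin φ sin λ·ΔY + cos φ·ΔZ = −(0.786736)(0.994748)(-401) − (0.786736)(-0.102359)(-466) + (0.617290)(528) = 602.23 m.
1° of latitude spans πR/180 = 111195 m, so Δφ = 602.23 / 111195 × 3600 = 19.497″.

Δφ = 19.5″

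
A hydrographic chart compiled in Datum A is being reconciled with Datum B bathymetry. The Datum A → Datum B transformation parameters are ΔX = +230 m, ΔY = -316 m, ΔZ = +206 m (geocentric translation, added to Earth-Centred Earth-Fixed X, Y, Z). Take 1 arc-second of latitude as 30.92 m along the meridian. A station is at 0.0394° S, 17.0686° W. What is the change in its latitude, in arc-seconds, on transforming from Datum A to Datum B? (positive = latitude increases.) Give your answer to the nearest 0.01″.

Δφ = 6.67″

sin φ = -0.000688, cos φ = 1.000000, sin λ = -0.293516, cos λ = 0.955954.
North component: ΔN = −sin φ cos λ·ΔX − sin φ sin λ·ΔY + cos φ·ΔZ = −(-0.000688)(0.955954)(230) − (-0.000688)(-0.293516)(-316) + (1.000000)(206) = 206.21 m.
1° of latitude spans 3600 × 30.92 = 111312 m, so Δφ = 206.21 / 111312 × 3600 = 6.669″.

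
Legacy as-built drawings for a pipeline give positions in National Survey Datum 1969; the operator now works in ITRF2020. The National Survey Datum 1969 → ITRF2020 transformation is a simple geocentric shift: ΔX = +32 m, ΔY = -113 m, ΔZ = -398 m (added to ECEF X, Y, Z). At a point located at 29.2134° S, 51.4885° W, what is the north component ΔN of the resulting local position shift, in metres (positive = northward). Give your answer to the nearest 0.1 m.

ΔN = -294.5 m

The local north axis is (−sin φ cos λ, −sin φ sin λ, cos φ), giving ΔN = 9.725 + 43.155 − 347.378 = -294.50 m.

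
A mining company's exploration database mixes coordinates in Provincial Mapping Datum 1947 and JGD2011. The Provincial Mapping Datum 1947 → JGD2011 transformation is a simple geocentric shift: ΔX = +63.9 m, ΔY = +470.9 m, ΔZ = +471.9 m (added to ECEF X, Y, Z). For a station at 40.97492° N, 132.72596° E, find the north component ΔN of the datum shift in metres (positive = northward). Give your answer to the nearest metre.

ΔN = 158 m

The local north axis is (−sin φ cos λ, −sin φ sin λ, cos φ), giving ΔN = 28.430 − 226.834 + 356.283 = 157.88 m.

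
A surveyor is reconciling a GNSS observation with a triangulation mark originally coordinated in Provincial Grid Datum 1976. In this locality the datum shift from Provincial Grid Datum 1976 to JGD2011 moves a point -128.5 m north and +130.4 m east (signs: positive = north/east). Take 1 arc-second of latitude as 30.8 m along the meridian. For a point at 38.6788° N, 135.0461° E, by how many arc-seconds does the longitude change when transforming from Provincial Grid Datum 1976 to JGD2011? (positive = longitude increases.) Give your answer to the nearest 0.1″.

Δλ = 5.4″

At latitude 38.6788°, cos φ = 0.780662.
1″ of longitude at this latitude = 30.80 × cos φ = 24.0444 m, so Δλ = 130.4 / 24.0444 = 5.423″.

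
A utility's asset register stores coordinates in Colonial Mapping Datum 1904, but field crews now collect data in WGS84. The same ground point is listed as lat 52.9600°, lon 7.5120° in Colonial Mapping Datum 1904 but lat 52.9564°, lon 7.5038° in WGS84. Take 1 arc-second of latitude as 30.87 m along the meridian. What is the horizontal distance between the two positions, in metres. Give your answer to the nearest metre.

679 m

Δφ = 52.9564° − 52.9600° = -0.0036°; Δλ = 7.5038° − 7.5120° = -0.0082°.
1° of latitude = 3600 × 30.87 = 111132 m.
ΔN = Δφ × 111132 = -400.1 m; ΔE = Δλ × 111132 × cos(52.9600°) = -0.0082 × 111132 × 0.602372 = -548.9 m.
Distance = √(ΔE² + ΔN²) = √((-548.9)² + (-400.1)²) = 679.3 m.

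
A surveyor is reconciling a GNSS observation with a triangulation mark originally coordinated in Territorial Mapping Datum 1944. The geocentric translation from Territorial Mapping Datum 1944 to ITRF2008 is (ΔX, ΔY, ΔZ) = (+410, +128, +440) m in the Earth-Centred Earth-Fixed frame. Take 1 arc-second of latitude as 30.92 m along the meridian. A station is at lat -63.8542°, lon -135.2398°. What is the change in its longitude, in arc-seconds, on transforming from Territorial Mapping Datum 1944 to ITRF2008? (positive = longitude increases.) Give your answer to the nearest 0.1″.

sin φ = -0.897676, cos φ = 0.440657, sin λ = -0.704141, cos λ = -0.710060.
East component: ΔE = −sin λ·ΔX + cos λ·ΔY = −(-0.704141)(410) + (-0.710060)(128) = 197.81 m.
1° of latitude spans 3600 × 30.92 = 111312 m; at latitude φ, 1° of longitude spans that × cos φ = 49050.4 m, so Δλ = 197.81 / 49050.4 × 3600 = 14.518″.

Δλ = 14.5″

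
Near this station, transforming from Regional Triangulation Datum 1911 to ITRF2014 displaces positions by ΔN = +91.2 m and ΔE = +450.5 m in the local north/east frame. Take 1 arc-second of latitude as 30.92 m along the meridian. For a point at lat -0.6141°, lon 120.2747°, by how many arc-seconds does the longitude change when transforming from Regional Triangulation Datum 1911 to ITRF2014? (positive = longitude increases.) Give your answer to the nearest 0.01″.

Δλ = 14.57″

At latitude -0.6141°, cos φ = 0.999943.
1″ of longitude at this latitude = 30.92 × cos φ = 30.9182 m, so Δλ = 450.5 / 30.9182 = 14.571″.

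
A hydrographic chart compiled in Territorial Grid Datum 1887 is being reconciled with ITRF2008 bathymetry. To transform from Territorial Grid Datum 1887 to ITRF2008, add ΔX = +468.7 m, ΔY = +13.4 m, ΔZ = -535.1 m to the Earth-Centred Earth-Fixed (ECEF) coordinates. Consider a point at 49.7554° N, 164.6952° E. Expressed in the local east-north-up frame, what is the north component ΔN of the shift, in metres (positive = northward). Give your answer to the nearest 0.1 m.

The local north axis is (−sin φ cos λ, −sin φ sin λ, cos φ), giving ΔN = 345.068 − 2.700 − 345.702 = -3.33 m.

ΔN = -3.3 m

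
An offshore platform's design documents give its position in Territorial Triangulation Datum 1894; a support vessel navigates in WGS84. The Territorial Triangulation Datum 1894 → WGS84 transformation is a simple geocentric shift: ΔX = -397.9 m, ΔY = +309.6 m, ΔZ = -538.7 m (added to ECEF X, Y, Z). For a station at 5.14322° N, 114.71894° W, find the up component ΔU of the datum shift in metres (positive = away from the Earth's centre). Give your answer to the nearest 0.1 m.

At φ = 5.14322°, λ = -114.71894°: sin φ = 0.089646, cos φ = 0.995974, sin λ = -0.908370, cos λ = -0.418167.
ΔU = cos φ cos λ·ΔX + cos φ sin λ·ΔY + sin φ·ΔZ = (0.995974)(-0.418167)(-397.9) + (0.995974)(-0.908370)(309.6) + (0.089646)(-538.7) = -162.67 m.

ΔU = -162.7 m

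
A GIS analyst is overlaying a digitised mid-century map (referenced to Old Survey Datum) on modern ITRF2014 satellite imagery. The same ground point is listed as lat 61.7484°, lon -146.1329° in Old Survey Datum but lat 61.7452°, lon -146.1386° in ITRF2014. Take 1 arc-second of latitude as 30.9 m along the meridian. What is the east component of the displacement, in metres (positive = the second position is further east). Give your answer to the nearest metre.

Δφ = 61.7452° − 61.7484° = -0.0032°; Δλ = -146.1386° − -146.1329° = -0.0057°.
1° of latitude = 3600 × 30.90 = 111240 m.
ΔN = Δφ × 111240 = -356.0 m; ΔE = Δλ × 111240 × cos(61.7484°) = -0.0057 × 111240 × 0.473344 = -300.1 m.

ΔE = -300 m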